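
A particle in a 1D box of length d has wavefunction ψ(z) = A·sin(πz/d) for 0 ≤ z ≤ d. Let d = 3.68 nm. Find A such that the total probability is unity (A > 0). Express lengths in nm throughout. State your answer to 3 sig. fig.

Require ∫ |ψ|² dz = 1 over the whole domain.
With ∫₀^d sin²(nπz/d) dz = d/2, the integral (without the A² prefactor) comes out to d/2.
Hence A² = 1/[d/2].
Plugging in d = 3.68 yields A = 0.7372.

A ≈ 0.737 nm^(-1/2)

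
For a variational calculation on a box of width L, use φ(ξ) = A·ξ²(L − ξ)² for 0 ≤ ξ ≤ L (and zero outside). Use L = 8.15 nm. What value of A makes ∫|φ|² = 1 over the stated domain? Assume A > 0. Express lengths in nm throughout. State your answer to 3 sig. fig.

We need A² ∫|f|² dξ = 1, taking the integral from 0 to L.
Expanding the polynomial and integrating term by term, with φ = A·ξ²(L − ξ)², the integral evaluates to A²·[L^9/630].
Setting this equal to 1 gives A² = 1/(L^9/630).
With L = 8.15: A² = 0.000003971 and A = 0.001993.

A ≈ 0.00199 nm^(-9/2)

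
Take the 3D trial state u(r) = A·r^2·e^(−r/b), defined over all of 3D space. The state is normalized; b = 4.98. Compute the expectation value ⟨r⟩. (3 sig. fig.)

⟨r⟩ = ∫ r |u|² 4πr² dr over the full domain.
Evaluating both integrals, ⟨r⟩ = 7·b/2.
With b = 4.98, ⟨r⟩ = 17.43.

⟨r⟩ ≈ 17.4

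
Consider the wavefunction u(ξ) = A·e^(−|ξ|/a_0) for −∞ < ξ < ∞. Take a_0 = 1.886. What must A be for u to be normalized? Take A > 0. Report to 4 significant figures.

A ≈ 0.7282

The normalization condition is ∫|u|² dξ = 1 from −∞ to ∞.
∫|u|² dξ = A²·(a_0).
So A² = (a_0)^(−1).
Plugging in a_0 = 1.886 yields A = 0.72816.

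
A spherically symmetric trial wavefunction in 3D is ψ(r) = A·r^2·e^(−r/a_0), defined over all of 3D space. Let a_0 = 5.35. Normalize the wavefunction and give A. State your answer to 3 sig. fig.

The normalization condition is ∫|ψ|² 4πr² dr = 1 from 0 to ∞.
Recall ∫₀^∞ r^m e^(−r/β) dr = m!·β^(m+1), ∫|ψ|² 4πr² dr = A²·(45·π·a_0^7/2).
Hence A² = 1/[45·π·a_0^7/2].
With a_0 = 5.35: A² = 1.128E-7 and A = 0.0003358.

A ≈ 0.000336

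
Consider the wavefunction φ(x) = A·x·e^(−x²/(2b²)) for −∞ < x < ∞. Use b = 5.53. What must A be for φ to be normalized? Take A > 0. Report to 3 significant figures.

Require ∫ |φ|² dx = 1 over the whole domain.
∫|φ|² dx = A²·(√(π)·b^3/2).
Hence A² = 1/[√(π)·b^3/2].
Plugging in b = 5.53 yields A = 0.08168.

A ≈ 0.0817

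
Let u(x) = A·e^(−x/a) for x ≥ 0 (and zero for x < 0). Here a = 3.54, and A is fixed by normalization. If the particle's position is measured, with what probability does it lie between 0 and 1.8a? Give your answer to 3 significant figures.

|u|² is the probability density, so P = ∫_{0}^{1.8a} |u|² dx.
Since A² = 1/(a/2), this is the region integral divided by the full normalization integral.
Let t = x/a; then A² and the length scale cancel, so P = ∫_{0}^{1.8} e^(-2·t) dt ÷ ∫_{0}^{∞} e^(-2·t) dt.
With ∫ e^(-2·t) dt = -e^(-2·t)/2 + C, the region integral is 1/2 - e^(-18/5)/2 and the full one is 1/2.
This works out to P = 0.9727.

P ≈ 0.973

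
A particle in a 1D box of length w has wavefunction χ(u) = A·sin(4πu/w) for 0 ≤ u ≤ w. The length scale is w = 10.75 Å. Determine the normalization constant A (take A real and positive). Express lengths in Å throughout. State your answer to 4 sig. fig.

A ≈ 0.4313 Å^(-1/2)

The normalization condition is ∫|χ|² du = 1 from 0 to w.
With χ = A·sin(4πu/w), the integral evaluates to A²·[w/2].
So A² = (w/2)^(−1).
With w = 10.75: A² = 0.18605 and A = 0.43133.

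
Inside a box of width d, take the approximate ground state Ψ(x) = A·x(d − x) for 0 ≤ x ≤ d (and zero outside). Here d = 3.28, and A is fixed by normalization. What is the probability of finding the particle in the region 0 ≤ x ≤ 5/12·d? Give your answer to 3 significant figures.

|Ψ|² is the probability density, so P = ∫_{0}^{5/12·d} |Ψ|² dx.
With A² fixed by ∫|Ψ|² = 1, i.e. A² = (d^5/30)^(−1), substitute and integrate.
In terms of u = x/d (A² and the length scale cancel between numerator and denominator), P = [∫_{0}^{5/12} u^2·(1 - u)^2 du] / [∫_{0}^{1} u^2·(1 - u)^2 du].
An antiderivative of u^2·(1 - u)^2 is u^3·(6·u^2 - 15·u + 10)/30; evaluating from 0 to 5/12 gives ≈ 0.011554, while the full integral is 1/30.
Evaluating gives P = 0.3466.

P ≈ 0.347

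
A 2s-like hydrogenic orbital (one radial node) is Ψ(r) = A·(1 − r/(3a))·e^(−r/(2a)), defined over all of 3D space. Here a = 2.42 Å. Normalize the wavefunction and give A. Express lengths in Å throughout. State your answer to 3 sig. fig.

A ≈ 0.0918 Å^(-3/2)

The normalization condition is ∫|Ψ|² 4πr² dr = 1 from 0 to ∞.
(Spherical symmetry: dV = 4πr² dr.)
With ∫₀^∞ r^4 e^(−αr) dr = 4!/α^5, carrying out the integral gives A² · 8·π·a^3/3.
Substituting a = 2.42 gives A² = 0.008422, so A = 0.09177.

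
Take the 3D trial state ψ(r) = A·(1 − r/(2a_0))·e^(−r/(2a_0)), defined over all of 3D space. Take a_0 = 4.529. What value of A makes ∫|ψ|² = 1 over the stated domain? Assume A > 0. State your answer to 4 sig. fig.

A ≈ 0.02070

Normalization requires ∫|ψ|² 4πr² dr = 1, integrated from 0 to ∞.
The angular integral contributes 4π, leaving ∫₀^∞ r²|ψ|² dr.
∫|ψ|² 4πr² dr = A²·(8·π·a_0^3).
So A² = (8·π·a_0^3)^(−1).
With a_0 = 4.529: A² = 0.00042831 and A = 0.020696.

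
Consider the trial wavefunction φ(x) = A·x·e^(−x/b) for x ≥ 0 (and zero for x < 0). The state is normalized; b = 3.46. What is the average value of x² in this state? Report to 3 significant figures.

By definition ⟨x²⟩ = ∫ x^2 |φ(x)|² dx.
Recall ∫₀^∞ x^m e^(−x/β) dx = m!·β^(m+1), evaluating both integrals, ⟨x²⟩ = 3·b^2.
Putting b = 3.46 gives 35.91.

⟨x^2⟩ ≈ 35.9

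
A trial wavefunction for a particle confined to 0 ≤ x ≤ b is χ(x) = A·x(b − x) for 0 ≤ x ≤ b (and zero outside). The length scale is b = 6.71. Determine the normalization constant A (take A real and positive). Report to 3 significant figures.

The normalization condition is ∫|χ|² dx = 1 from 0 to b.
Expanding the polynomial and integrating term by term, carrying out the integral gives A² · b^5/30.
So A² = (b^5/30)^(−1).
Substituting b = 6.71 gives A² = 0.002206, so A = 0.04696.

A ≈ 0.0470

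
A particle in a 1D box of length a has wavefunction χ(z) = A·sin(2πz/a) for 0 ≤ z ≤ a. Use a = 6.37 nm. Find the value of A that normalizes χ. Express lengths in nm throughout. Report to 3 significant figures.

A ≈ 0.560 nm^(-1/2)

The normalization condition is ∫|χ|² dz = 1 from 0 to a.
The integral (without the A² prefactor) comes out to a/2.
So A² = (a/2)^(−1).
With a = 6.37: A² = 0.3140 and A = 0.5603.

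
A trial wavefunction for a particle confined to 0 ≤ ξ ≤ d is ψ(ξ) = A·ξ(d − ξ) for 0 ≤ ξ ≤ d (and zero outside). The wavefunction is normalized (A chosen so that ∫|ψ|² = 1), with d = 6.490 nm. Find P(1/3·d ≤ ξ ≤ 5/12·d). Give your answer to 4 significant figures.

P ≈ 0.1367

The probability is P = ∫ |ψ|² dξ over [1/3·d, 5/12·d].
The normalization integral ∫|ψ|²dξ over the whole domain equals d^5/30·A², and A² cancels in the ratio.
Let u = ξ/d; then A² and the length scale cancel, so P = ∫_{1/3}^{5/12} u^2·(1 - u)^2 du ÷ ∫_{0}^{1} u^2·(1 - u)^2 du.
With ∫ u^2·(1 - u)^2 du = u^3·(6·u^2 - 15·u + 10)/30 + C, the region integral is ≈ 0.00455810 and the full one is 1/30.
This works out to P = 0.13674.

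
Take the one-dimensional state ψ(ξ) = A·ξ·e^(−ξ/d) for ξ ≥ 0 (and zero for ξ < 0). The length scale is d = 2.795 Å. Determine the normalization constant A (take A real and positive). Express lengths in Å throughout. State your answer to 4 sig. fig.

We need A² ∫|f|² dξ = 1, taking the integral from 0 to ∞.
∫|ψ|² dξ = A²·(d^3/4).
So A² = (d^3/4)^(−1).
Substituting d = 2.795 gives A² = 0.18320, so A = 0.42801.

A ≈ 0.4280 Å^(-3/2)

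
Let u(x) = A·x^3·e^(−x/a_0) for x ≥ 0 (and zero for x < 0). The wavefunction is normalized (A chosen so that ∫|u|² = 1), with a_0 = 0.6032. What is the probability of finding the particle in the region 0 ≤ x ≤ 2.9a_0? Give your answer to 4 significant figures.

P ≈ 0.3616

The probability is P = ∫ |u|² dx over [0, 2.9a_0].
The normalization integral ∫|u|²dx over the whole domain equals 45·a_0^7/8·A², and A² cancels in the ratio.
Let t = x/a_0; then A² and the length scale cancel, so P = ∫_{0}^{2.9} t^6·e^(-2·t) dt ÷ ∫_{0}^{∞} t^6·e^(-2·t) dt.
Using ∫ t^6·e^(-2·t) dt = -(4·t^6 + 12·t^5 + 30·t^4 + 60·t^3 + 90·t^2 + 90·t + 45)·e^(-2·t)/8, the numerator is ≈ 2.03405 and the denominator is 45/8.
Taking the ratio, P = 0.36161.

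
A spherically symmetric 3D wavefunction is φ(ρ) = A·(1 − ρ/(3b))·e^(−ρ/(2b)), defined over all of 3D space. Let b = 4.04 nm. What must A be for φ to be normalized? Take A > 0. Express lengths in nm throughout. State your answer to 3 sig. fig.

Require ∫ |φ|² 4πρ² dρ = 1 over the whole domain.
Using ∫₀^∞ ρⁿ e^(−αρ) dρ = n!/αⁿ⁺¹, the integral (without the A² prefactor) comes out to 8·π·b^3/3.
So A² = (8·π·b^3/3)^(−1).
Substituting b = 4.04 gives A² = 0.001810, so A = 0.04255.

A ≈ 0.0425 nm^(-3/2)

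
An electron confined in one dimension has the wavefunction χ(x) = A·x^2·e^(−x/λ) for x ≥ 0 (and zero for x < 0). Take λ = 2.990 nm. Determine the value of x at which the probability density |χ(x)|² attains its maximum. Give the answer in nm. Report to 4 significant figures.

Differentiate |χ(x)|² with respect to x and set to zero.
This gives x = 2·λ.
With λ = 2.990, the most probable position is 5.9800 nm.

x ≈ 5.980 nm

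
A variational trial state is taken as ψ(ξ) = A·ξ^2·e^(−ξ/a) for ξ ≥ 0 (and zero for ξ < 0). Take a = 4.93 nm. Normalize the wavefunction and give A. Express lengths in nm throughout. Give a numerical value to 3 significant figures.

Require ∫ |ψ|² dξ = 1 over the whole domain.
With ∫₀^∞ ξ^4 e^(−αξ) dξ = 4!/α^5, ∫|ψ|² dξ = A²·(3·a^5/4).
Plugging in a = 4.93 yields A = 0.02140.

A ≈ 0.0214 nm^(-5/2)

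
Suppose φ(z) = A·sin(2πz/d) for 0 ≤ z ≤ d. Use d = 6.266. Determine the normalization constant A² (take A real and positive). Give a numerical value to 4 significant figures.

Require ∫ |φ|² dz = 1 over the whole domain.
Using sin²θ = (1 − cos 2θ)/2, with φ = A·sin(2πz/d), the integral evaluates to A²·[d/2].
Setting this equal to 1 gives A² = 1/(d/2).
Substituting d = 6.266 gives A² = 0.31918, so A = 0.56496.

A^2 ≈ 0.3192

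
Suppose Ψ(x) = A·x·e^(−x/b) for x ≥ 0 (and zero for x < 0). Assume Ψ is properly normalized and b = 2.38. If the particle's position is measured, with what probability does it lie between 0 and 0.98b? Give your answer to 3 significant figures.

P ≈ 0.312

P = ∫_{0}^{0.98b} |Ψ(x)|² dx.
With A² fixed by ∫|Ψ|² = 1, i.e. A² = (b^3/4)^(−1), substitute and integrate.
Substituting u = x/b, A² and the length scale cancel in the ratio: P = ∫_{0}^{0.98} u^2·e^(-2·u) du / ∫_{0}^{∞} u^2·e^(-2·u) du.
With ∫ u^2·e^(-2·u) du = -(2·u^2 + 2·u + 1)·e^(-2·u)/4 + C, the region integral is 1/4 - 6101·e^(-49/25)/5000 and the full one is 1/4.
This works out to P = 0.3125.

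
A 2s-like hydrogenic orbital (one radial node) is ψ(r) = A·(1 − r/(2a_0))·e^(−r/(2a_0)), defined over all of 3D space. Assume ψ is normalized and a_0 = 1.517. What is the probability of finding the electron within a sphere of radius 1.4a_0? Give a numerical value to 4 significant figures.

P ≈ 0.04809

P = ∫ |ψ|² 4πr² dr over r ≤ 1.4a_0.
Normalization gives A² = 1/(8·π·a_0^3).
Let u = r/a_0; then A², 4π and the length scale all cancel, so P = ∫_{0}^{1.4} u^2·(1 - u/2)^2·e^(-u) du ÷ ∫_{0}^{∞} u^2·(1 - u/2)^2·e^(-u) du.
An antiderivative of u^2·(1 - u/2)^2·e^(-u) is -(u^4/4 + u^2 + 2·u + 2)·e^(-u); evaluating from 0 to 1.4 gives ≈ 0.0961728, while the full integral is 2.
Taking the ratio yields P = 0.048086.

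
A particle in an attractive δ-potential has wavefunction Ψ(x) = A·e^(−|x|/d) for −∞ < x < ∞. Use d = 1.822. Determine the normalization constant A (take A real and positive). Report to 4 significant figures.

We need A² ∫|f|² dx = 1, taking the integral from −∞ to ∞.
With Ψ = A·e^(−|x|/d), the integral evaluates to A²·[d].
Setting this equal to 1 gives A² = 1/(d).
Plugging in d = 1.822 yields A = 0.74084.

A ≈ 0.7408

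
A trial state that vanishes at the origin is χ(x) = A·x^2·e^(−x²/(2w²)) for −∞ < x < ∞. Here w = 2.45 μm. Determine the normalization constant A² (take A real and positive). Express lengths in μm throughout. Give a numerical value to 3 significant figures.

We need A² ∫|f|² dx = 1, taking the integral from −∞ to ∞.
Using the Gaussian integral ∫_{−∞}^{∞} e^(−αx²) dx = √(π/α), the integral (without the A² prefactor) comes out to 3·√(π)·w^5/4.
Setting this equal to 1 gives A² = 1/(3·√(π)·w^5/4).
Substituting w = 2.45 gives A² = 0.008522, so A = 0.09231.

A^2 ≈ 0.00852 μm^(-5)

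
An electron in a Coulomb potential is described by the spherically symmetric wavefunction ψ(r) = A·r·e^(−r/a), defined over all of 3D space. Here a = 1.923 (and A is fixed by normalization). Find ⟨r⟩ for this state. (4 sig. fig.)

⟨r⟩ ≈ 4.808

⟨r⟩ = ∫ r |ψ|² 4πr² dr over the full domain.
Using ∫₀^∞ rⁿ e^(−αr) dr = n!/αⁿ⁺¹, since the A² factors cancel between numerator and denominator, ⟨r⟩ = 5·a/2.
With a = 1.923, ⟨r⟩ = 4.8075.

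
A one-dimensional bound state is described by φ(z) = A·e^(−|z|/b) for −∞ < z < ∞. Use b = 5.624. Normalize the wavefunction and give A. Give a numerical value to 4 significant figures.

The normalization condition is ∫|φ|² dz = 1 from −∞ to ∞.
Recall ∫₀^∞ z^m e^(−z/β) dz = m!·β^(m+1), the integral (without the A² prefactor) comes out to b.
Hence A² = 1/[b].
Plugging in b = 5.624 yields A = 0.42167.

A ≈ 0.4217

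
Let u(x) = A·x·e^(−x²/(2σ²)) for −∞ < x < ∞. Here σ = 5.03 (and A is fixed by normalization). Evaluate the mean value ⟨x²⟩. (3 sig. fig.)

⟨x^2⟩ ≈ 38.0

⟨x²⟩ = ∫ x^2 |u|² dx over the full domain.
The ratio of the moment integral to the normalization integral gives ⟨x²⟩ = 3·σ^2/2.
Putting σ = 5.03 gives 37.95.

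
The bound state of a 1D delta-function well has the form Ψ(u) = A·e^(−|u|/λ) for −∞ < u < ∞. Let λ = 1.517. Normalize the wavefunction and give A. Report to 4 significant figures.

The normalization condition is ∫|Ψ|² du = 1 from −∞ to ∞.
∫|Ψ|² du = A²·(λ).
Plugging in λ = 1.517 yields A = 0.81191.

A ≈ 0.8119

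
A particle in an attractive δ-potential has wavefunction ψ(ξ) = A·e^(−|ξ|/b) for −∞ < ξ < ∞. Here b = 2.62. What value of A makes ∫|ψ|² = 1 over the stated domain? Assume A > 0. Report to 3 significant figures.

A ≈ 0.618

Normalization requires ∫|ψ|² dξ = 1, integrated from −∞ to ∞.
The integral (without the A² prefactor) comes out to b.
Substituting b = 2.62 gives A² = 0.3817, so A = 0.6178.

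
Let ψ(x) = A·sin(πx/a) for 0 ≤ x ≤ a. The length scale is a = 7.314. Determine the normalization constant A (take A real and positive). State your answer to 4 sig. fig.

We need A² ∫|f|² dx = 1, taking the integral from 0 to a.
With ∫₀^a sin²(nπx/a) dx = a/2, the integral (without the A² prefactor) comes out to a/2.
With a = 7.314: A² = 0.27345 and A = 0.52292.

A ≈ 0.5229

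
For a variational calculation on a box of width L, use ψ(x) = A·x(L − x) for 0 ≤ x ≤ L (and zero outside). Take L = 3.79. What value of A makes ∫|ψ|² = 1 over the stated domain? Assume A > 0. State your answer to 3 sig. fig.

A ≈ 0.196

We need A² ∫|f|² dx = 1, taking the integral from 0 to L.
Expanding the polynomial and integrating term by term, the integral (without the A² prefactor) comes out to L^5/30.
Hence A² = 1/[L^5/30].
Plugging in L = 3.79 yields A = 0.1959.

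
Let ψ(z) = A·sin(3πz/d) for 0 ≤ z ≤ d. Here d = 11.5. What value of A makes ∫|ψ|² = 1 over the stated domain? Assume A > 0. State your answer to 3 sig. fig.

We need A² ∫|f|² dz = 1, taking the integral from 0 to d.
∫|ψ|² dz = A²·(d/2).
Setting this equal to 1 gives A² = 1/(d/2).
Substituting d = 11.5 gives A² = 0.1739, so A = 0.4170.

A ≈ 0.417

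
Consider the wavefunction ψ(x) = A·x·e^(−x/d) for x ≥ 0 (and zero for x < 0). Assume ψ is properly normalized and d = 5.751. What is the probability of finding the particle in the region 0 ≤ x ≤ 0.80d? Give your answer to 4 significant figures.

P = ∫_{0}^{0.80d} |ψ(x)|² dx.
With A² fixed by ∫|ψ|² = 1, i.e. A² = (d^3/4)^(−1), substitute and integrate.
Substituting u = x/d, A² and the length scale cancel in the ratio: P = ∫_{0}^{0.80} u^2·e^(-2·u) du / ∫_{0}^{∞} u^2·e^(-2·u) du.
An antiderivative of u^2·e^(-2·u) is -(2·u^2 + 2·u + 1)·e^(-2·u)/4; evaluating from 0 to 0.80 gives 1/4 - 97·e^(-8/5)/100, while the full integral is 1/4.
Evaluating gives P = 0.21664.

P ≈ 0.2166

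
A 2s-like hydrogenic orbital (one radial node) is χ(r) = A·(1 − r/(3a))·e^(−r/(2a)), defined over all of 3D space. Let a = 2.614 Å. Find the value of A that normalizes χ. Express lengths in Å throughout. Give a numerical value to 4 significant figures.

Require ∫ |χ|² 4πr² dr = 1 over the whole domain.
In 3D with spherical symmetry the volume element is 4πr² dr.
With ∫₀^∞ r^4 e^(−αr) dr = 4!/α^5, carrying out the integral gives A² · 8·π·a^3/3.
Substituting a = 2.614 gives A² = 0.0066829, so A = 0.081749.

A ≈ 0.08175 Å^(-3/2)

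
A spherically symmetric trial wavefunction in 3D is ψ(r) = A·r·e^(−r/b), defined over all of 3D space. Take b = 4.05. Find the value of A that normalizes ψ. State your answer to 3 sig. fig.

Normalization requires ∫|ψ|² 4πr² dr = 1, integrated from 0 to ∞.
The angular integral contributes 4π, leaving ∫₀^∞ r²|ψ|² dr.
Carrying out the integral gives A² · 3·π·b^5.
Hence A² = 1/[3·π·b^5].
Substituting b = 4.05 gives A² = 0.00009738, so A = 0.009868.

A ≈ 0.00987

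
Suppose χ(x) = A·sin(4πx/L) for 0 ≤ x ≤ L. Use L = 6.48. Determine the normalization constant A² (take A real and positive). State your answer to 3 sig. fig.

Normalization requires ∫|χ|² dx = 1, integrated from 0 to L.
The integral (without the A² prefactor) comes out to L/2.
Setting this equal to 1 gives A² = 1/(L/2).
With L = 6.48: A² = 0.3086 and A = 0.5556.

A^2 ≈ 0.309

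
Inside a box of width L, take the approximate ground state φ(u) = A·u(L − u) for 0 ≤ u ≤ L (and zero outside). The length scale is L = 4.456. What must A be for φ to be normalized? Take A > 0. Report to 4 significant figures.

A ≈ 0.1307

The normalization condition is ∫|φ|² du = 1 from 0 to L.
With φ = A·u(L − u), the integral evaluates to A²·[L^5/30].
With L = 4.456: A² = 0.017076 and A = 0.13068.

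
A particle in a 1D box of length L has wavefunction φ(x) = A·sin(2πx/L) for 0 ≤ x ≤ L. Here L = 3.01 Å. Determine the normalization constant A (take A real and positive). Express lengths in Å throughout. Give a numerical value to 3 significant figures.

A ≈ 0.815 Å^(-1/2)

We need A² ∫|f|² dx = 1, taking the integral from 0 to L.
With ∫₀^L sin²(nπx/L) dx = L/2, with φ = A·sin(2πx/L), the integral evaluates to A²·[L/2].
With L = 3.01: A² = 0.6645 and A = 0.8151.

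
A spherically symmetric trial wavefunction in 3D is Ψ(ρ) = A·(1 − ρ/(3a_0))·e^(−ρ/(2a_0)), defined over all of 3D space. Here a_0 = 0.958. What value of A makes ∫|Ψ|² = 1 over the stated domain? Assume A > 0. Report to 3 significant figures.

A ≈ 0.368

Require ∫ |Ψ|² 4πρ² dρ = 1 over the whole domain.
In 3D with spherical symmetry the volume element is 4πρ² dρ.
Using ∫₀^∞ ρⁿ e^(−αρ) dρ = n!/αⁿ⁺¹, carrying out the integral gives A² · 8·π·a_0^3/3.
Hence A² = 1/[8·π·a_0^3/3].
Plugging in a_0 = 0.958 yields A = 0.3685.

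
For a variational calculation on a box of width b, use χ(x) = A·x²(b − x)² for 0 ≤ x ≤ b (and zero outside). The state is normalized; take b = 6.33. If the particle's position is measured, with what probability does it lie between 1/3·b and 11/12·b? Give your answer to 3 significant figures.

|χ|² is the probability density, so P = ∫_{1/3·b}^{11/12·b} |χ|² dx.
The normalization integral ∫|χ|²dx over the whole domain equals b^9/630·A², and A² cancels in the ratio.
Substituting u = x/b, A² and the length scale cancel in the ratio: P = ∫_{1/3}^{11/12} u^4·(1 - u)^4 du / ∫_{0}^{1} u^4·(1 - u)^4 du.
Using ∫ u^4·(1 - u)^4 du = u^5·(70·u^4 - 315·u^3 + 540·u^2 - 420·u + 126)/630, the numerator is ≈ 0.0013568 and the denominator is 1/630.
This works out to P = 0.8548.

P ≈ 0.855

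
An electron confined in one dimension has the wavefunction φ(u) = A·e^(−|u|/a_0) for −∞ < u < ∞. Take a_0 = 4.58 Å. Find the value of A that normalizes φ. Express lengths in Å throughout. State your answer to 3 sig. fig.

A ≈ 0.467 Å^(-1/2)

We need A² ∫|f|² du = 1, taking the integral from −∞ to ∞.
Using ∫₀^∞ uⁿ e^(−αu) du = n!/αⁿ⁺¹, the integral (without the A² prefactor) comes out to a_0.
So A² = (a_0)^(−1).
With a_0 = 4.58: A² = 0.2183 and A = 0.4673.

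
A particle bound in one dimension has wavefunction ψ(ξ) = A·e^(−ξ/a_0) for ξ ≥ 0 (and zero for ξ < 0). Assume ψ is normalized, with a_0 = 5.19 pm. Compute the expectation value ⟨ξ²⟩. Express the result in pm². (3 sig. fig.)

The expectation value is the |ψ|²-weighted average of ξ^2: ∫ ξ^2|ψ|² dξ.
Recall ∫₀^∞ ξ^m e^(−ξ/β) dξ = m!·β^(m+1), evaluating both integrals, ⟨ξ²⟩ = a_0^2/2.
With a_0 = 5.19, ⟨ξ^2⟩ = 13.47.

⟨ξ^2⟩ ≈ 13.5 pm^2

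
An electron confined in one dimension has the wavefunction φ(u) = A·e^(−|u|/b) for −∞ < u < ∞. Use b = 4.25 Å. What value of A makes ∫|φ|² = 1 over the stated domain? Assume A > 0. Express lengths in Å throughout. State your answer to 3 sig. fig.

Require ∫ |φ|² du = 1 over the whole domain.
With ∫₀^∞ u^0 e^(−αu) du = 0!/α^1, with φ = A·e^(−|u|/b), the integral evaluates to A²·[b].
Plugging in b = 4.25 yields A = 0.4851.

A ≈ 0.485 Å^(-1/2)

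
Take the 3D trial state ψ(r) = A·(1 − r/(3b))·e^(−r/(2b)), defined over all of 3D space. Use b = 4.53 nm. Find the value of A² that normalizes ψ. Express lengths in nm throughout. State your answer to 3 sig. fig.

A^2 ≈ 0.00128 nm^(-3)

Normalization requires ∫|ψ|² 4πr² dr = 1, integrated from 0 to ∞.
(Spherical symmetry: dV = 4πr² dr.)
Recall ∫₀^∞ r^m e^(−r/β) dr = m!·β^(m+1), the integral (without the A² prefactor) comes out to 8·π·b^3/3.
Setting this equal to 1 gives A² = 1/(8·π·b^3/3).
Substituting b = 4.53 gives A² = 0.001284, so A = 0.03583.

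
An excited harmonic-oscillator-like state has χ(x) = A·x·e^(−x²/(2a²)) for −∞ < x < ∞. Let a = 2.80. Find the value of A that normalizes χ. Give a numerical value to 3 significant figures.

A ≈ 0.227

The normalization condition is ∫|χ|² dx = 1 from −∞ to ∞.
With χ = A·x·e^(−x²/(2a²)), the integral evaluates to A²·[√(π)·a^3/2].
Substituting a = 2.80 gives A² = 0.05140, so A = 0.2267.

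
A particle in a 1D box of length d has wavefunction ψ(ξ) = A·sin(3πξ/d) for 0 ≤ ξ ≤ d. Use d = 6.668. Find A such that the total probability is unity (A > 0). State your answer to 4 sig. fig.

A ≈ 0.5477

Normalization requires ∫|ψ|² dξ = 1, integrated from 0 to d.
Carrying out the integral gives A² · d/2.
With d = 6.668: A² = 0.29994 and A = 0.54767.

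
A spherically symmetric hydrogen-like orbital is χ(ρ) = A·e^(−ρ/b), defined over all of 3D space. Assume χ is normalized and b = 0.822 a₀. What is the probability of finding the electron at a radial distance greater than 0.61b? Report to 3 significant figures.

Integrate the radial probability density 4πρ²|χ|² over ρ > 0.61b.
Normalization gives A² = 1/(π·b^3).
Substituting u = ρ/b, A², 4π and the length scale all cancel in the ratio: P = ∫_{0.61}^{∞} u^2·e^(-2·u) du / ∫_{0}^{∞} u^2·e^(-2·u) du.
An antiderivative of u^2·e^(-2·u) is -(2·u^2 + 2·u + 1)·e^(-2·u)/4; evaluating from 0.61 to ∞ gives ≈ 0.21878, while the full integral is 1/4.
This evaluates to P = 0.8751.

P ≈ 0.875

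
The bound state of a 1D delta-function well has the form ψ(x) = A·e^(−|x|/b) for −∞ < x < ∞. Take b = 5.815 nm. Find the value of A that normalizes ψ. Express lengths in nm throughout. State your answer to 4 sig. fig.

Require ∫ |ψ|² dx = 1 over the whole domain.
Using ∫₀^∞ xⁿ e^(−αx) dx = n!/αⁿ⁺¹, ∫|ψ|² dx = A²·(b).
With b = 5.815: A² = 0.17197 and A = 0.41469.

A ≈ 0.4147 nm^(-1/2)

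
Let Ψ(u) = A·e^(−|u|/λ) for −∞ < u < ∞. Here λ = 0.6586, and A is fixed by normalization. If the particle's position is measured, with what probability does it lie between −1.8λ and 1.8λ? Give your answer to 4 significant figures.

P ≈ 0.9727

The probability is P = ∫ |Ψ|² du over [−1.8λ, 1.8λ].
The normalization integral ∫|Ψ|²du over the whole domain equals λ·A², and A² cancels in the ratio.
Both integrals are even about u = 0, so only the u ≥ 0 halves are needed (the factors of 2 cancel). In terms of t = u/λ (A² and the length scale cancel between numerator and denominator), P = [∫_{0}^{1.8} e^(-2·t) dt] / [∫_{0}^{∞} e^(-2·t) dt].
An antiderivative of e^(-2·t) is -e^(-2·t)/2; evaluating from 0 to 1.8 gives 1/2 - e^(-18/5)/2, while the full integral is 1/2.
The result is P = 0.97268.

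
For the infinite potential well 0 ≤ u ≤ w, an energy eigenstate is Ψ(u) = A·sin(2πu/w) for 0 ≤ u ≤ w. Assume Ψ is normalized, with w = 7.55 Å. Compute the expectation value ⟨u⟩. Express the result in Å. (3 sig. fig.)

⟨u⟩ ≈ 3.78 Å

The expectation value is the |Ψ|²-weighted average of u: ∫ u|Ψ|² du.
With ∫₀^w sin²(nπu/w) du = w/2, since the A² factors cancel between numerator and denominator, ⟨u⟩ = w/2.
Putting w = 7.55 gives 3.775.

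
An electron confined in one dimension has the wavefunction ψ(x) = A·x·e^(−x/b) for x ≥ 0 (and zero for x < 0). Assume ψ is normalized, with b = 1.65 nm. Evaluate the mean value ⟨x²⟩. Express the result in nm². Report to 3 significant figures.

⟨x^2⟩ ≈ 8.17 nm^2

By definition ⟨x²⟩ = ∫ x^2 |ψ(x)|² dx.
Recall ∫₀^∞ x^m e^(−x/β) dx = m!·β^(m+1), the ratio of the moment integral to the normalization integral gives ⟨x²⟩ = 3·b^2.
Putting b = 1.65 gives 8.168.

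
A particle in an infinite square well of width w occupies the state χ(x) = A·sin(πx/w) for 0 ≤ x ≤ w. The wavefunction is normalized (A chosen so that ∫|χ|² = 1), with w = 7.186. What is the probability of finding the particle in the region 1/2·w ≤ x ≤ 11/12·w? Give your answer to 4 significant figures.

|χ|² is the probability density, so P = ∫_{1/2·w}^{11/12·w} |χ|² dx.
Since A² = 1/(w/2), this is the region integral divided by the full normalization integral.
Let u = x/w; then A² and the length scale cancel, so P = ∫_{1/2}^{11/12} sin(π·u)^2 du ÷ ∫_{0}^{1} sin(π·u)^2 du.
Using ∫ sin(π·u)^2 du = u/2 - sin(2·π·u)/(4·π), the numerator is 1/(8·π) + 5/24 and the denominator is 1/2.
Evaluating gives P = (3 + 5·π)/(12·π).

P ≈ 0.4962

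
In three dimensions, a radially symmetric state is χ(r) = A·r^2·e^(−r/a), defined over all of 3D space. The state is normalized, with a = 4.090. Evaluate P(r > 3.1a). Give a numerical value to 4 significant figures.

P ≈ 0.5742

With dV = 4πr²dr, the probability is ∫|χ|² dV over r > 3.1a.
A² is fixed by ∫₀^∞ 4πr²|χ|² dr = 1, i.e. A² = (45·π·a^7/2)^(−1).
In terms of u = r/a (A², 4π and the length scale all cancel between numerator and denominator), P = [∫_{3.1}^{∞} u^6·e^(-2·u) du] / [∫_{0}^{∞} u^6·e^(-2·u) du].
An antiderivative of u^6·e^(-2·u) is -(4·u^6 + 12·u^5 + 30·u^4 + 60·u^3 + 90·u^2 + 90·u + 45)·e^(-2·u)/8; evaluating from 3.1 to ∞ gives ≈ 3.22995, while the full integral is 45/8.
The region integral divided by the full integral gives P = 0.57421.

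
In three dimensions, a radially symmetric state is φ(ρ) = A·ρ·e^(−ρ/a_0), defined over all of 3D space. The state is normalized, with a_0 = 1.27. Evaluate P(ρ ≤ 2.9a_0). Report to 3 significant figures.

P ≈ 0.687

Integrate the radial probability density 4πρ²|φ|² over ρ ≤ 2.9a_0.
A² is fixed by ∫₀^∞ 4πρ²|φ|² dρ = 1, i.e. A² = (3·π·a_0^5)^(−1).
In terms of u = ρ/a_0 (A², 4π and the length scale all cancel between numerator and denominator), P = [∫_{0}^{2.9} u^4·e^(-2·u) du] / [∫_{0}^{∞} u^4·e^(-2·u) du].
With ∫ u^4·e^(-2·u) du = -(u^4/2 + u^3 + 3·u^2/2 + 3·u/2 + 3/4)·e^(-2·u) + C, the region integral is ≈ 0.51546 and the full one is 3/4.
This evaluates to P = 0.6873.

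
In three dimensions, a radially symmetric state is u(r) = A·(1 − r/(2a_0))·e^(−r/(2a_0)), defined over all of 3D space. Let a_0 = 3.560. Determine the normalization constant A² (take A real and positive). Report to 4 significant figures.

A^2 ≈ 0.0008819

Normalization requires ∫|u|² 4πr² dr = 1, integrated from 0 to ∞.
(Spherical symmetry: dV = 4πr² dr.)
With ∫₀^∞ r^4 e^(−αr) dr = 4!/α^5, carrying out the integral gives A² · 8·π·a_0^3.
Setting this equal to 1 gives A² = 1/(8·π·a_0^3).
Substituting a_0 = 3.560 gives A² = 0.00088188, so A = 0.029696.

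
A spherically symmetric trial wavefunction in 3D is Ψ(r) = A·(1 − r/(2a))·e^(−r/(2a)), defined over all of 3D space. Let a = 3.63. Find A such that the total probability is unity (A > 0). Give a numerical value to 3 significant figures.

Normalization requires ∫|Ψ|² 4πr² dr = 1, integrated from 0 to ∞.
(Spherical symmetry: dV = 4πr² dr.)
Using ∫₀^∞ rⁿ e^(−αr) dr = n!/αⁿ⁺¹, carrying out the integral gives A² · 8·π·a^3.
Setting this equal to 1 gives A² = 1/(8·π·a^3).
With a = 3.63: A² = 0.0008318 and A = 0.02884.

A ≈ 0.0288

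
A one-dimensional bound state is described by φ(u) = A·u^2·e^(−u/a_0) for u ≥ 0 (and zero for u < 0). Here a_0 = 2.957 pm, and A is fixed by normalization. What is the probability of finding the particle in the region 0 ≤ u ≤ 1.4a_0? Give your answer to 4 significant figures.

The probability is P = ∫ |φ|² du over [0, 1.4a_0].
Since A² = 1/(3·a_0^5/4), this is the region integral divided by the full normalization integral.
In terms of t = u/a_0 (A² and the length scale cancel between numerator and denominator), P = [∫_{0}^{1.4} t^4·e^(-2·t) dt] / [∫_{0}^{∞} t^4·e^(-2·t) dt].
Using ∫ t^4·e^(-2·t) dt = -(t^4/2 + t^3 + 3·t^2/2 + 3·t/2 + 3/4)·e^(-2·t), the numerator is ≈ 0.114243 and the denominator is 3/4.
The result is P = 0.15232.

P ≈ 0.1523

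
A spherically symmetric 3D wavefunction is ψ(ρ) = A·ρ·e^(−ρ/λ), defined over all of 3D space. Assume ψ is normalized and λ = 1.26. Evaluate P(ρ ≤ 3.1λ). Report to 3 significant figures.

P ≈ 0.741

P = ∫ |ψ|² 4πρ² dρ over ρ ≤ 3.1λ.
A² is fixed by ∫₀^∞ 4πρ²|ψ|² dρ = 1, i.e. A² = (3·π·λ^5)^(−1).
Substituting u = ρ/λ, A², 4π and the length scale all cancel in the ratio: P = ∫_{0}^{3.1} u^4·e^(-2·u) du / ∫_{0}^{∞} u^4·e^(-2·u) du.
With ∫ u^4·e^(-2·u) du = -(u^4/2 + u^3 + 3·u^2/2 + 3·u/2 + 3/4)·e^(-2·u) + C, the region integral is ≈ 0.55562 and the full one is 3/4.
The region integral divided by the full integral gives P = 0.7408.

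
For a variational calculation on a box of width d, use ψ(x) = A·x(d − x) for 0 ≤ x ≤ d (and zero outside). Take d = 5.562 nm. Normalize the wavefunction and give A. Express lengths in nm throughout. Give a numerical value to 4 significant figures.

A ≈ 0.07507 nm^(-5/2)

We need A² ∫|f|² dx = 1, taking the integral from 0 to d.
With ψ = A·x(d − x), the integral evaluates to A²·[d^5/30].
So A² = (d^5/30)^(−1).
With d = 5.562: A² = 0.0056359 and A = 0.075073.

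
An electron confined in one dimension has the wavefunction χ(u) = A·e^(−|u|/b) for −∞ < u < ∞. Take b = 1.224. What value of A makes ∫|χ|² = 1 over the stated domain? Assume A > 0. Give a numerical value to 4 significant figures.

We need A² ∫|f|² du = 1, taking the integral from −∞ to ∞.
With ∫₀^∞ u^0 e^(−αu) du = 0!/α^1, with χ = A·e^(−|u|/b), the integral evaluates to A²·[b].
So A² = (b)^(−1).
Substituting b = 1.224 gives A² = 0.81699, so A = 0.90388.

A ≈ 0.9039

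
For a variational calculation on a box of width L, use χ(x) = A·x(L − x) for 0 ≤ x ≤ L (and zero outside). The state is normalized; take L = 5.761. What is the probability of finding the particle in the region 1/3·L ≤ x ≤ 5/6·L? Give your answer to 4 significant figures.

P ≈ 0.7546

|χ|² is the probability density, so P = ∫_{1/3·L}^{5/6·L} |χ|² dx.
The normalization integral ∫|χ|²dx over the whole domain equals L^5/30·A², and A² cancels in the ratio.
In terms of u = x/L (A² and the length scale cancel between numerator and denominator), P = [∫_{1/3}^{5/6} u^2·(1 - u)^2 du] / [∫_{0}^{1} u^2·(1 - u)^2 du].
Using ∫ u^2·(1 - u)^2 du = u^3·(6·u^2 - 15·u + 10)/30, the numerator is 163/6480 and the denominator is 1/30.
The result is P = 163/216.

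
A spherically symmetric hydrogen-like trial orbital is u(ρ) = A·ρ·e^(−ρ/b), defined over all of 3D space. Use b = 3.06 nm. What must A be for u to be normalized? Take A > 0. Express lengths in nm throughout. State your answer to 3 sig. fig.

The normalization condition is ∫|u|² 4πρ² dρ = 1 from 0 to ∞.
The angular integral contributes 4π, leaving ∫₀^∞ ρ²|u|² dρ.
∫|u|² 4πρ² dρ = A²·(3·π·b^5).
Hence A² = 1/[3·π·b^5].
Substituting b = 3.06 gives A² = 0.0003955, so A = 0.01989.

A ≈ 0.0199 nm^(-5/2)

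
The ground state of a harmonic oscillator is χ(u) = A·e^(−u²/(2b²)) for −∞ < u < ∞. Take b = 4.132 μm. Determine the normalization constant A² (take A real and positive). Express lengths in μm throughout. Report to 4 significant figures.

A^2 ≈ 0.1365 μm^(-1)

We need A² ∫|f|² du = 1, taking the integral from −∞ to ∞.
Carrying out the integral gives A² · √(π)·b.
Plugging in b = 4.132 yields A = 0.36952.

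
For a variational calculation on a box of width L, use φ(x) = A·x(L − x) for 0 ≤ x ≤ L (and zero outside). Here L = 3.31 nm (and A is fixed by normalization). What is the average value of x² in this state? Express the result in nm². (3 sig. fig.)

The expectation value is the |φ|²-weighted average of x^2: ∫ x^2|φ|² dx.
Expanding the polynomial and integrating term by term, evaluating both integrals, ⟨x²⟩ = 2·L^2/7.
With L = 3.31, ⟨x^2⟩ = 3.130.

⟨x^2⟩ ≈ 3.13 nm^2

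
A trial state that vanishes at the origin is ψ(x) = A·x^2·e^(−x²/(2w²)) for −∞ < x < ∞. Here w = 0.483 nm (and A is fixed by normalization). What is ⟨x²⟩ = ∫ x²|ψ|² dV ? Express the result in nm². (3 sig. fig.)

⟨x²⟩ = ∫ x^2 |ψ|² dx over the full domain.
Since the A² factors cancel between numerator and denominator, ⟨x²⟩ = 5·w^2/2.
With w = 0.483, ⟨x^2⟩ = 0.5832.

⟨x^2⟩ ≈ 0.583 nm^2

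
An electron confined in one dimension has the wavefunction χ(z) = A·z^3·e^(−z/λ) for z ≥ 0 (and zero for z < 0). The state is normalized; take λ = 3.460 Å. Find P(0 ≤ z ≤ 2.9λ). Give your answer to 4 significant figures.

The probability is P = ∫ |χ|² dz over [0, 2.9λ].
With A² fixed by ∫|χ|² = 1, i.e. A² = (45·λ^7/8)^(−1), substitute and integrate.
Substituting u = z/λ, A² and the length scale cancel in the ratio: P = ∫_{0}^{2.9} u^6·e^(-2·u) du / ∫_{0}^{∞} u^6·e^(-2·u) du.
An antiderivative of u^6·e^(-2·u) is -(4·u^6 + 12·u^5 + 30·u^4 + 60·u^3 + 90·u^2 + 90·u + 45)·e^(-2·u)/8; evaluating from 0 to 2.9 gives ≈ 2.03405, while the full integral is 45/8.
The result is P = 0.36161.

P ≈ 0.3616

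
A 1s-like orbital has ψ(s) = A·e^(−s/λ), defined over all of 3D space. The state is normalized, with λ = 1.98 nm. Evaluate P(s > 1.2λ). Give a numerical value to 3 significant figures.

P ≈ 0.570

Integrate the radial probability density 4πs²|ψ|² over s > 1.2λ.
The full normalization integral is A²·[π·λ^3] = 1, fixing A².
Substituting u = s/λ, A², 4π and the length scale all cancel in the ratio: P = ∫_{1.2}^{∞} u^2·e^(-2·u) du / ∫_{0}^{∞} u^2·e^(-2·u) du.
Using ∫ u^2·e^(-2·u) du = -(2·u^2 + 2·u + 1)·e^(-2·u)/4, the numerator is 157·e^(-12/5)/100 and the denominator is 1/4.
The region integral divided by the full integral gives P = 0.5697.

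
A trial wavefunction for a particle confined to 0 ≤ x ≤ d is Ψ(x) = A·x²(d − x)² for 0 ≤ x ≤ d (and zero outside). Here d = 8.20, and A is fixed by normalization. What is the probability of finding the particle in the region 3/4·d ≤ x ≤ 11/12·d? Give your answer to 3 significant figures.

P ≈ 0.0485

The probability is P = ∫ |Ψ|² dx over [3/4·d, 11/12·d].
Since A² = 1/(d^9/630), this is the region integral divided by the full normalization integral.
Substituting u = x/d, A² and the length scale cancel in the ratio: P = ∫_{3/4}^{11/12} u^4·(1 - u)^4 du / ∫_{0}^{1} u^4·(1 - u)^4 du.
An antiderivative of u^4·(1 - u)^4 is u^5·(70·u^4 - 315·u^3 + 540·u^2 - 420·u + 126)/630; evaluating from 3/4 to 11/12 gives ≈ 0.000077059, while the full integral is 1/630.
The result is P = 0.04855.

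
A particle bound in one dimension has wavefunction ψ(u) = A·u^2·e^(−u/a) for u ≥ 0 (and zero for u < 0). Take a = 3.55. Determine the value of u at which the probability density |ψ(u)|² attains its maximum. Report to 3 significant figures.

Differentiate |ψ(u)|² with respect to u and set to zero.
This gives u = 2·a.
With a = 3.55, the most probable position is 7.100.

u ≈ 7.10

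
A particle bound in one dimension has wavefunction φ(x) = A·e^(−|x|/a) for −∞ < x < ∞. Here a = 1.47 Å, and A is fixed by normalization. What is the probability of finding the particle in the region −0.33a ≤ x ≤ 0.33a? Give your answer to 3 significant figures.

P ≈ 0.483

|φ|² is the probability density, so P = ∫_{−0.33a}^{0.33a} |φ|² dx.
With A² fixed by ∫|φ|² = 1, i.e. A² = (a)^(−1), substitute and integrate.
By symmetry take twice the x ≥ 0 contribution in numerator and denominator; the 2's cancel. In terms of u = x/a (A² and the length scale cancel between numerator and denominator), P = [∫_{0}^{0.33} e^(-2·u) du] / [∫_{0}^{∞} e^(-2·u) du].
With ∫ e^(-2·u) du = -e^(-2·u)/2 + C, the region integral is 1/2 - e^(-33/50)/2 and the full one is 1/2.
The result is P = 0.4831.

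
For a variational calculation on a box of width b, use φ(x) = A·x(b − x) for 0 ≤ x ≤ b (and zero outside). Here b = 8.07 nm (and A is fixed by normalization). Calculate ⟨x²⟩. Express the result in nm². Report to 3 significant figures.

By definition ⟨x²⟩ = ∫ x^2 |φ(x)|² dx.
Since the A² factors cancel between numerator and denominator, ⟨x²⟩ = 2·b^2/7.
With b = 8.07, ⟨x^2⟩ = 18.61.

⟨x^2⟩ ≈ 18.6 nm^2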